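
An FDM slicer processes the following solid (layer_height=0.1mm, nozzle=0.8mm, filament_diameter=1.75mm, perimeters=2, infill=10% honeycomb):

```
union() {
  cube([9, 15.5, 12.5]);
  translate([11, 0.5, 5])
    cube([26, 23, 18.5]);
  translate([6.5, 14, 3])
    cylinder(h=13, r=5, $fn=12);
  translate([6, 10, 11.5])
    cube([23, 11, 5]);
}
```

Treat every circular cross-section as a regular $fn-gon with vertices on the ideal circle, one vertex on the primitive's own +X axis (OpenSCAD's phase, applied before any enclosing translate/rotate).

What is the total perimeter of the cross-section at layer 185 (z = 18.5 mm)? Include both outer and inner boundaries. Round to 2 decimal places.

At z = 18.5 mm: the cube is absent (z outside [0, 12.5]); the cube at (11, 0.5) is present — its section is the full 26×23 rectangle (perimeter 98.00 mm); the cylinder at (6.5, 14) is not intersected at this z (z outside [3, 16]); the cube at (6, 10) is not intersected at this z (z outside [11.5, 16.5]); Merging all regions: only the 26×23 cube at (11, 0.5) is present, so the union is just that shape — boundary = 98.00 mm. Overall, the cross-section is a single solid region. Total boundary length (outer) = 98.00 mm.

98.00 mm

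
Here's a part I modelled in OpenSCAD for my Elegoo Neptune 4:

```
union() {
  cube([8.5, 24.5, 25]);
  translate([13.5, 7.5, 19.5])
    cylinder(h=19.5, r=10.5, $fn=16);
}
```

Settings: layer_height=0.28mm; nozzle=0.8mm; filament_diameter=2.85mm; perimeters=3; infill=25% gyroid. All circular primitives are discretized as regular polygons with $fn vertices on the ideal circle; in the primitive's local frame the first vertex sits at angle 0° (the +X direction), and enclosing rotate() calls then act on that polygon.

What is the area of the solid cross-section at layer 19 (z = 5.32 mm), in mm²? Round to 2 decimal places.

208.25 mm²

At z = 5.32 mm: the cube (footprint 8.5×24.5) is included at this height (area 208.25 mm²); the cylinder at (13.5, 7.5) is absent (z outside [19.5, 39]); Merging all regions: only the 8.5×24.5 cube is present, so the union is just that shape — area = 208.25 mm². Overall, the cross-section is a single solid region. Net area = 208.25 mm².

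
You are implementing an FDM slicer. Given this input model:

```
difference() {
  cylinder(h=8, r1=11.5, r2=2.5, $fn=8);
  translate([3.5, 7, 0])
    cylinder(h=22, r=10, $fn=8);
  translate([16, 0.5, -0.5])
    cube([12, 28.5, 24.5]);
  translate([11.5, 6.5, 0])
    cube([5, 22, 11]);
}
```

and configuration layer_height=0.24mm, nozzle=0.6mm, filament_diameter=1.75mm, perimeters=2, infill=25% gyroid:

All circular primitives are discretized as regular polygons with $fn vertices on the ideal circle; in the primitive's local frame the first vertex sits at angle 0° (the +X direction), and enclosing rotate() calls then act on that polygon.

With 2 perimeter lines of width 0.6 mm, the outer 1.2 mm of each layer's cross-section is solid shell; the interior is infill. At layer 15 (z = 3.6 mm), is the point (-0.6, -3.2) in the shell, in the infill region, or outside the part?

infill

At z = 3.6 mm: the cone: at t=0.450 of its height the radius interpolates to r₁+(r₂−r₁)t = 7.450, giving a regular 8-gon of that circumradius; the r=10 cylinder at (3.5, 7) gives a regular 8-gon of circumradius 10 (constant along its height); the cube at (16, 0.5) (footprint 12×28.5) is included at this height; the cube at (11.5, 6.5) is present — its section is the full 5×22 rectangle; Taking the first minus the rest: starting from the cone, the r=10 cylinder at (3.5, 7) partially overlaps it — only the 88.56 mm² overlap (of its 282.84 mm²) is removed, clipping the outline; the 12×28.5 cube at (16, 0.5) misses the remaining region (no effect); the 5×22 cube at (11.5, 6.5) misses the remaining region (no effect) — 1 connected region. Overall, the cross-section is a single solid region. The nearest boundary edge runs (-3.57, -0.07)→(3.50, -3.00); distance from the point to it = 1.75 mm. The point is inside the cross-section and 1.75 mm from the nearest boundary — more than the 1.2 mm shell width (2 × 0.6), so it's in the infill interior.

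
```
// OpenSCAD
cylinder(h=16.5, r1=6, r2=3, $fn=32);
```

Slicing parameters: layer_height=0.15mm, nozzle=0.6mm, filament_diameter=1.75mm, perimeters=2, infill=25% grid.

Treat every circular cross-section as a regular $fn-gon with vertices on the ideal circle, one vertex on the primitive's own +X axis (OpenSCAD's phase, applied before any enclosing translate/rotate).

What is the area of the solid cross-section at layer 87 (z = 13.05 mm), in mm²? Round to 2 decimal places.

At z = 13.05 mm: the cone (r1=6→r2=3) has section circumradius 3.627 here — a regular 32-gon (area = (32/2)·3.627²·sin(360°/32) = 41.07 mm²). Overall, the cross-section is a single solid region. Net area = 41.07 mm².

41.07 mm²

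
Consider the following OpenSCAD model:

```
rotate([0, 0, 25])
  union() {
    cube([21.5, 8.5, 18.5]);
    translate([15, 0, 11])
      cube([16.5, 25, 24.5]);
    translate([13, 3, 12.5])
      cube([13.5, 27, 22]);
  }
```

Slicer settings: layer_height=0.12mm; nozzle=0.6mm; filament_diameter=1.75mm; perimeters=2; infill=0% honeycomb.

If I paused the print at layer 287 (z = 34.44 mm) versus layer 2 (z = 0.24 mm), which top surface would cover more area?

Layer 287 (z = 34.44): the cube is absent (z outside [0, 18.5]); the 16.5×25 cube at (15, 0) contributes its full rectangle (area 412.50 mm²); the 13.5×27 cube at (13, 3) contributes its full rectangle (area 364.50 mm²); Merging all regions: the regions partially overlap — summed areas 777.00 mm² minus the doubly-counted overlap 253.00 mm² gives 524.00 mm² — area = 524.00 mm²; (whole slice rotated 25° about Z — lengths, areas and connectivity unchanged). So its area = 524.00 mm². Layer 2 (z = 0.24): the cube (footprint 21.5×8.5) is included at this height (area 182.75 mm²); the cube at (15, 0) does not reach this height (z outside [11, 35.5]); the cube at (13, 3) does not reach this height (z outside [12.5, 34.5]); Combining (union): only the 21.5×8.5 cube is present, so the union is just that shape — area = 182.75 mm²; (whole slice rotated 25° about Z — lengths, areas and connectivity unchanged). So its area = 182.75 mm². Layer 287 is larger (524.00 vs 182.75 mm²).

layer 287 (z = 34.44 mm)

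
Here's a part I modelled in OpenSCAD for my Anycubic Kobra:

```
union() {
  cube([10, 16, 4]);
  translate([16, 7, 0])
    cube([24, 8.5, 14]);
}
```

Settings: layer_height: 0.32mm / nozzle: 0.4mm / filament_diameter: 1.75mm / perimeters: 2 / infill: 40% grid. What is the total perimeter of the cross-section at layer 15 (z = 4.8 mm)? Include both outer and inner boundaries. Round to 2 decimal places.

65.00 mm

At z = 4.8 mm: the cube is not intersected at this z (z outside [0, 4]); the cube at (16, 7) (footprint 24×8.5) is included at this height (perimeter 65.00 mm); Combining (union): only the 24×8.5 cube at (16, 7) is present, so the union is just that shape — boundary = 65.00 mm. Overall, the cross-section is a single solid region. Total boundary length (outer) = 65.00 mm.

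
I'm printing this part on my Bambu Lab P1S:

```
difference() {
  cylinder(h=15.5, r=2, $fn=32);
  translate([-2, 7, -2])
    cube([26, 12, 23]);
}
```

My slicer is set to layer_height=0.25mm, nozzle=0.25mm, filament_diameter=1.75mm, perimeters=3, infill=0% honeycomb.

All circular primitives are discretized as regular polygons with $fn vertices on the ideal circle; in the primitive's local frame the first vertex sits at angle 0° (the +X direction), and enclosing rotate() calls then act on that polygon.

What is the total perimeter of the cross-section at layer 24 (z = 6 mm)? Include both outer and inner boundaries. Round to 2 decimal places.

12.55 mm

At z = 6 mm: the r=2 cylinder contributes a regular 32-gon of circumradius 2 (perimeter = 2·32·2.000·sin(180°/32) = 12.55 mm); the 26×12 cube at (-2, 7) contributes its full rectangle (perimeter 76.00 mm); Subtracting the remaining from the first: starting from the r=2 cylinder, the 26×12 cube at (-2, 7) misses the remaining region (no effect) — boundary = 12.55 mm. Overall, the cross-section is a single solid region. Total boundary length (outer) = 12.55 mm.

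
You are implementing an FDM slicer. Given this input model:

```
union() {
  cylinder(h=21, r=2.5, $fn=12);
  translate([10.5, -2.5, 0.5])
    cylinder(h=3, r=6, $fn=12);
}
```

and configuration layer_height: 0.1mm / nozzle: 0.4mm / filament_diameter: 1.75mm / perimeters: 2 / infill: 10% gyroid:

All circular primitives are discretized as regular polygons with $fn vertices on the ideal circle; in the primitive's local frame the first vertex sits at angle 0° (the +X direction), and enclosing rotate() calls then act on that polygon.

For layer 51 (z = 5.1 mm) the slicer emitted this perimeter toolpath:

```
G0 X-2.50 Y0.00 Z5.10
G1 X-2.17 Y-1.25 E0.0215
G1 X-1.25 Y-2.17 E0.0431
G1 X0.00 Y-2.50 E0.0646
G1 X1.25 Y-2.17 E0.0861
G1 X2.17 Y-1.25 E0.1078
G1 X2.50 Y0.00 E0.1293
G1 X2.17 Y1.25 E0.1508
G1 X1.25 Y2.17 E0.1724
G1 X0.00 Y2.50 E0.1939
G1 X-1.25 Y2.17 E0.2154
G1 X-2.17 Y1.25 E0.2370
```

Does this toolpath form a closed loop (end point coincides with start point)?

Start point (G0): (-2.50, 0.00). End point (last G1): the path does not return to the start — open.

no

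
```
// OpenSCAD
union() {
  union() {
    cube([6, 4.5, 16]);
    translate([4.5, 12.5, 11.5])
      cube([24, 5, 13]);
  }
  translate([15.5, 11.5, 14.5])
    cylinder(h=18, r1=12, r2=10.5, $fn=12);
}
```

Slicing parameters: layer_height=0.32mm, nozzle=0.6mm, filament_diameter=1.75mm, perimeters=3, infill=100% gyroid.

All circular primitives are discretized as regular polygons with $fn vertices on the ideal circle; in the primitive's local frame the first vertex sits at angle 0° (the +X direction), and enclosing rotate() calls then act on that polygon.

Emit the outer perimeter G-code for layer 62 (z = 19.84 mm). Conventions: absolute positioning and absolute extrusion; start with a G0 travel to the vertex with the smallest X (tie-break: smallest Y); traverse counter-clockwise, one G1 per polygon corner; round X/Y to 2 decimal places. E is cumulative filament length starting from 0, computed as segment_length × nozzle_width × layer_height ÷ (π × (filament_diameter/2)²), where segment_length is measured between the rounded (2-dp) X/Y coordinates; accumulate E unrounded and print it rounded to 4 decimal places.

At z = 19.84 mm: the cube is absent (z outside [0, 16]); the 24×5 cube at (4.5, 12.5) contributes its full rectangle; Combining (union): only the 24×5 cube at (4.5, 12.5) is present, so the union is just that shape — 1 connected region; the cone at (15.5, 11.5) (r1=12→r2=10.5) has section circumradius 11.555 here — a regular 12-gon; Taking the union: the regions partially overlap (shared area 105.98 mm²), so overlapping operands fuse into one piece — 1 connected region. The outline is a single polygon with 17 vertices. Extrusion per mm of travel: 0.6 × 0.32 / (π × 0.875²) = 0.079824. Accumulating E over each segment gives final E = 6.1814.

G0 X3.95 Y11.50 Z19.84
G1 X5.49 Y5.72 E0.4775
G1 X9.72 Y1.49 E0.9550
G1 X15.50 Y-0.05 E1.4325
G1 X21.28 Y1.49 E1.9100
G1 X25.51 Y5.72 E2.3875
G1 X27.05 Y11.50 E2.8650
G1 X26.79 Y12.50 E2.9474
G1 X28.50 Y12.50 E3.0839
G1 X28.50 Y17.50 E3.4831
G1 X25.28 Y17.50 E3.7401
G1 X21.28 Y21.51 E4.1922
G1 X15.50 Y23.05 E4.6697
G1 X9.72 Y21.51 E5.1472
G1 X5.72 Y17.50 E5.5993
G1 X4.50 Y17.50 E5.6967
G1 X4.50 Y13.57 E6.0104
G1 X3.95 Y11.50 E6.1814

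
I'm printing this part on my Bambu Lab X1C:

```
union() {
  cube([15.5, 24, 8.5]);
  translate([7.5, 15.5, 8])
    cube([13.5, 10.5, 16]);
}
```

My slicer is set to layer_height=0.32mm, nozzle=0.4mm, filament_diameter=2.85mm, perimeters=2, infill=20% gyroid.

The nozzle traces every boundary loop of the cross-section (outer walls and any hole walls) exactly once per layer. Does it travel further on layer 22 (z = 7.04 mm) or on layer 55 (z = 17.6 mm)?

layer 22 (z = 7.04 mm)

Layer 22 (z = 7.04): the cube (footprint 15.5×24) is included at this height (perimeter 79.00 mm); the cube at (7.5, 15.5) is absent (z outside [8, 24]); Taking the union: only the 15.5×24 cube is present, so the union is just that shape — boundary = 79.00 mm. So its perimeter = 79.00 mm. Layer 55 (z = 17.6): the cube is absent (z outside [0, 8.5]); the cube at (7.5, 15.5) is present — its section is the full 13.5×10.5 rectangle (perimeter 48.00 mm); Taking the union: only the 13.5×10.5 cube at (7.5, 15.5) is present, so the union is just that shape — boundary = 48.00 mm. So its perimeter = 48.00 mm. Layer 22 is larger (79.00 vs 48.00 mm).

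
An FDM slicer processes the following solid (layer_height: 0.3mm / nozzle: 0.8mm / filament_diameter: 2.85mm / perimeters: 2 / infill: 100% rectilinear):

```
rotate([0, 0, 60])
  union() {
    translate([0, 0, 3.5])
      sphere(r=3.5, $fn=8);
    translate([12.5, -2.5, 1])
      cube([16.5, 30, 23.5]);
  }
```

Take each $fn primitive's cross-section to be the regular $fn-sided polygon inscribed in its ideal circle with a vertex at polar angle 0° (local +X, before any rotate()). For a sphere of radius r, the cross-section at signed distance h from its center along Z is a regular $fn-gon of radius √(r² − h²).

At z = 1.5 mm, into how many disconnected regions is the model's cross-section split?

At z = 1.5 mm: the r=3.5 sphere contributes a regular 8-gon of circumradius √(3.5²−2²) = 2.872; the cube at (12.5, -2.5) is present — its section is the full 16.5×30 rectangle; Taking the union: the 2 present regions are separate (no shared area or edge), so areas and boundary lengths simply add and each stays a separate island — 2 connected regions; (rotated 60° about Z; rotation is an isometry so areas/perimeters/island counts are preserved). The result has 2 disconnected regions.

2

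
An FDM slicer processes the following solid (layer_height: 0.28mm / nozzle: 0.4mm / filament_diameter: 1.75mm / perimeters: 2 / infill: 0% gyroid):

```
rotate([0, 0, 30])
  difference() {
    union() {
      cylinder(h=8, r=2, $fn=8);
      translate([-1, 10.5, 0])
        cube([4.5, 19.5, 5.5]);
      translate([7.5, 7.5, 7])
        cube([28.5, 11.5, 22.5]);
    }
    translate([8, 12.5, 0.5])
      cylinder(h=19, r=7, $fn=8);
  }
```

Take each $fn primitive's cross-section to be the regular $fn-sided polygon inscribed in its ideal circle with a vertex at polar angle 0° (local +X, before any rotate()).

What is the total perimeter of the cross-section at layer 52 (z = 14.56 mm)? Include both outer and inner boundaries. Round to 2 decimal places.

At z = 14.56 mm: the cylinder is absent (z outside [0, 8]); the cube at (-1, 10.5) is not intersected at this z (z outside [0, 5.5]); the cube at (7.5, 7.5) is present — its section is the full 28.5×11.5 rectangle (perimeter 80.00 mm); Combining (union): only the 28.5×11.5 cube at (7.5, 7.5) is present, so the union is just that shape — boundary = 80.00 mm; the r=7 cylinder at (8, 12.5) gives a regular 8-gon of circumradius 7 (constant along its height) (perimeter = 2·8·7.000·sin(180°/8) = 42.86 mm); After the difference (first − rest): starting from the result so far, the r=7 cylinder at (8, 12.5) partially overlaps it — only the 69.92 mm² overlap (of its 138.59 mm²) is removed, clipping the outline — boundary = 76.36 mm; (rotated 30° about Z; rotation is an isometry so areas/perimeters/island counts are preserved). Overall, the cross-section is a single solid region. Total boundary length (outer) = 76.36 mm.

76.36 mm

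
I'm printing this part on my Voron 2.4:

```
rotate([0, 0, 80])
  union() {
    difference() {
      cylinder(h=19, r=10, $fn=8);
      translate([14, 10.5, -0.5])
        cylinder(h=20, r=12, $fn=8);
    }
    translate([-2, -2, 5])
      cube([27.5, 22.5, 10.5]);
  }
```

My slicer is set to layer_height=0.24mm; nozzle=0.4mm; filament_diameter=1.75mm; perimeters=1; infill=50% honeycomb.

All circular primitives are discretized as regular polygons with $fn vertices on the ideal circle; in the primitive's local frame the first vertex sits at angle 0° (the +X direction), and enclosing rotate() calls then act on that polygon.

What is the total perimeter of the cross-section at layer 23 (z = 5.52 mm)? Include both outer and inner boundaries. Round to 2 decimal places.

At z = 5.52 mm: the r=10 cylinder gives a regular 8-gon of circumradius 10 (constant along its height) (perimeter = 2·8·10.000·sin(180°/8) = 61.23 mm); the r=12 cylinder at (14, 10.5) contributes a regular 8-gon of circumradius 12 (perimeter = 2·8·12.000·sin(180°/8) = 73.48 mm); Taking the first minus the rest: starting from the r=10 cylinder, the r=12 cylinder at (14, 10.5) partially overlaps it — only the 25.12 mm² overlap (of its 407.29 mm²) is removed, clipping the outline — boundary = 61.23 mm; the cube at (-2, -2) (footprint 27.5×22.5) is included at this height (perimeter 100.00 mm); Taking the union: the regions partially overlap (shared area 87.93 mm²), so the edge portions inside another operand are dropped and the merged outline is re-measured after clipping — boundary = 119.25 mm; (rotated 80° about Z; rotation is an isometry so areas/perimeters/island counts are preserved). Overall, the cross-section is a single solid region. Total boundary length (outer) = 119.25 mm.

119.25 mm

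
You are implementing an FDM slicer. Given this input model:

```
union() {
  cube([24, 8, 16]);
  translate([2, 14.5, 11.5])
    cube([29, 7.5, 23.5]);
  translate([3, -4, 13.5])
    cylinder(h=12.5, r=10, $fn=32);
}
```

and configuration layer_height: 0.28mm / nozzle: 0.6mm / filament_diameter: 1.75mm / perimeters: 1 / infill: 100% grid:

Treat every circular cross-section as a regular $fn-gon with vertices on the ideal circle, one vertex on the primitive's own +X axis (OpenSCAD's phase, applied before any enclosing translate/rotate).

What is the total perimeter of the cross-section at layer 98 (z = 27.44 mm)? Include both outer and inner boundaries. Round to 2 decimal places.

73.00 mm

At z = 27.44 mm: the cube does not reach this height (z outside [0, 16]); the cube at (2, 14.5) is present — its section is the full 29×7.5 rectangle (perimeter 73.00 mm); the cylinder at (3, -4) does not reach this height (z outside [13.5, 26]); Taking the union: only the 29×7.5 cube at (2, 14.5) is present, so the union is just that shape — boundary = 73.00 mm. Overall, the cross-section is a single solid region. Total boundary length (outer) = 73.00 mm.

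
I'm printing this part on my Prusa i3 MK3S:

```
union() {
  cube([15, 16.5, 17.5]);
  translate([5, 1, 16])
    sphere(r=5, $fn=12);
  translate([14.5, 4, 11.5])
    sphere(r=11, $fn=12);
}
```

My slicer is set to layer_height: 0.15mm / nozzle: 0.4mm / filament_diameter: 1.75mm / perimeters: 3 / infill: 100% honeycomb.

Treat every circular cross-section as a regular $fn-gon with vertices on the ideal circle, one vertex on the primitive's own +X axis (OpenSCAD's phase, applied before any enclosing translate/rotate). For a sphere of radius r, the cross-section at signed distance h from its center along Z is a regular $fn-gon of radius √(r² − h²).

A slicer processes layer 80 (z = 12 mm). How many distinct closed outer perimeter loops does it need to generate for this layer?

1

At z = 12 mm: the 15×16.5 cube contributes its full rectangle; the r=5 sphere at (5, 1) slices to a regular 12-gon of circumradius 3.000 (√(r²−h²) with h=4 from center); the r=11 sphere at (14.5, 4) slices to a regular 12-gon of circumradius 10.989 (√(r²−h²) with h=0.5 from center); Merging all regions: the regions partially overlap (shared area 163.18 mm²), so overlapping operands fuse into one piece — 1 connected region. The result has 1 disconnected region.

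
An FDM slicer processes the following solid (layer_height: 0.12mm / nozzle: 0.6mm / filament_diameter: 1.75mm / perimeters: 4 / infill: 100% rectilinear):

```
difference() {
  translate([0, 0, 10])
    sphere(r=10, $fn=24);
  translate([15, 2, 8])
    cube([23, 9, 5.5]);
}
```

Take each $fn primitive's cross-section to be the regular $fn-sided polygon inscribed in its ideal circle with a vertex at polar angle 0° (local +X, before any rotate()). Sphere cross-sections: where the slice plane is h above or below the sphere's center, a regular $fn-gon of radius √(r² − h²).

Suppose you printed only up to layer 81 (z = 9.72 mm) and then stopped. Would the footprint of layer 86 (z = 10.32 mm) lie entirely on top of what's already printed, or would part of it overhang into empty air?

entirely on top

Compare the two slices. At z = 9.72: the r=10 sphere contributes a regular 24-gon of circumradius √(10²−0.28²) = 9.996 (area = (24/2)·9.996²·sin(360°/24) = 310.34 mm²); the cube at (15, 2) is present — its section is the full 23×9 rectangle (area 207.00 mm²); Subtracting the remaining from the first: starting from the r=10 sphere (310.34 mm²), the 23×9 cube at (15, 2) misses the remaining region (no effect) — area = 310.34 mm². At z = 10.32: the r=10 sphere contributes a regular 24-gon of circumradius √(10²−0.32²) = 9.995 (area = (24/2)·9.995²·sin(360°/24) = 310.26 mm²); the 23×9 cube at (15, 2) contributes its full rectangle (area 207.00 mm²); After the difference (first − rest): starting from the r=10 sphere (310.26 mm²), the 23×9 cube at (15, 2) misses the remaining region (no effect) — area = 310.26 mm². Checking containment: the cross-section at z = 10.32 is a subset of the cross-section at z = 9.72.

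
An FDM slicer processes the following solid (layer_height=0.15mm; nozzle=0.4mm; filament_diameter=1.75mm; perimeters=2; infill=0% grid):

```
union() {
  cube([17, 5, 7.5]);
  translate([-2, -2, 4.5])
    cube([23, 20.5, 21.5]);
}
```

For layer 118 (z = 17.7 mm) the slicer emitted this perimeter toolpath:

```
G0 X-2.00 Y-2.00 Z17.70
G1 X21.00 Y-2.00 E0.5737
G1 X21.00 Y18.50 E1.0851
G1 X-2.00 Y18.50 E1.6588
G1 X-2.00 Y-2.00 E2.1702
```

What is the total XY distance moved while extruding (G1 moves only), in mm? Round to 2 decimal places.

Sum the Euclidean lengths of each G1 segment: total = 87.00 mm.

87.00 mm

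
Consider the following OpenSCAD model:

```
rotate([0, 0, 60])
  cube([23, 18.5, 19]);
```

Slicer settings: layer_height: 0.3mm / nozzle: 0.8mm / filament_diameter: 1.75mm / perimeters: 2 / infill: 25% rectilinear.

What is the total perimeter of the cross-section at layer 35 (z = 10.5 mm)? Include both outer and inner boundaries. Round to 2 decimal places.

83.00 mm

At z = 10.5 mm: the cube is present — its section is the full 23×18.5 rectangle (perimeter 83.00 mm); (rotated 60° about Z; rotation is an isometry so areas/perimeters/island counts are preserved). Overall, the cross-section is a single solid region. Total boundary length (outer) = 83.00 mm.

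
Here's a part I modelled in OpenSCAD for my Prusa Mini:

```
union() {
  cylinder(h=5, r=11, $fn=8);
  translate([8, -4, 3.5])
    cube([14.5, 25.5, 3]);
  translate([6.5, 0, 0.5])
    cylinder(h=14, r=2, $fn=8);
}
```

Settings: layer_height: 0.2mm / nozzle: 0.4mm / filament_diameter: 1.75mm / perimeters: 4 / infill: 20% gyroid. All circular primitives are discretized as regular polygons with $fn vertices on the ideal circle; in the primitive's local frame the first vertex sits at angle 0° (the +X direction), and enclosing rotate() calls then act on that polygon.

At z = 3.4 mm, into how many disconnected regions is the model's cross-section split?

At z = 3.4 mm: the r=11 cylinder contributes a regular 8-gon of circumradius 11; the cube at (8, -4) is not intersected at this z (z outside [3.5, 6.5]); the r=2 cylinder at (6.5, 0) contributes a regular 8-gon of circumradius 2; Combining (union): the r=2 cylinder at (6.5, 0) lies entirely inside the r=11 cylinder, so the union is just the r=11 cylinder — 1 connected region. The result has 1 disconnected region.

1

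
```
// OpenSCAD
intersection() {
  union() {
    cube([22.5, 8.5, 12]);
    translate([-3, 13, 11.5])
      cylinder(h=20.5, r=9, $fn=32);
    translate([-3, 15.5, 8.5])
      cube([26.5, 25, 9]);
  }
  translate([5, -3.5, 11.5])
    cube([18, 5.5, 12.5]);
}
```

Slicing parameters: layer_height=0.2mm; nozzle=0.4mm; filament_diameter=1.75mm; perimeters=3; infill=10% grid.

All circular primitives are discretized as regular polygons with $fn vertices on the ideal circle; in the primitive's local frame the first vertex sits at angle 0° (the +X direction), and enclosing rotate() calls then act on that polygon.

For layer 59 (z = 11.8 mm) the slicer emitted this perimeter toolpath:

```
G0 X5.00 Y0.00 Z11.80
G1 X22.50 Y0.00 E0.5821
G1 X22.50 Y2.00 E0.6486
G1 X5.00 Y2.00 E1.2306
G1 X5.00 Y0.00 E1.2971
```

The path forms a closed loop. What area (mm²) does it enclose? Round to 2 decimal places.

35.00 mm²

Apply the shoelace formula to the sequence of (X, Y) vertices; enclosed area = 35.00 mm².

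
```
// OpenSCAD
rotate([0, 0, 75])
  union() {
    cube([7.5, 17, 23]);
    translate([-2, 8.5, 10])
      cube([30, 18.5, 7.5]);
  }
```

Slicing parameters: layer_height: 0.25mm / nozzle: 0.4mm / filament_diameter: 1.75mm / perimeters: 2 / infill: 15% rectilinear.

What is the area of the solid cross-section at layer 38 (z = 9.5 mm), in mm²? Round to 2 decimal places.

127.50 mm²

At z = 9.5 mm: the cube (footprint 7.5×17) is included at this height (area 127.50 mm²); the cube at (-2, 8.5) is not intersected at this z (z outside [10, 17.5]); Combining (union): only the 7.5×17 cube is present, so the union is just that shape — area = 127.50 mm²; (rotated 75° about Z; rotation is an isometry so areas/perimeters/island counts are preserved). Overall, the cross-section is a single solid region. Net area = 127.50 mm².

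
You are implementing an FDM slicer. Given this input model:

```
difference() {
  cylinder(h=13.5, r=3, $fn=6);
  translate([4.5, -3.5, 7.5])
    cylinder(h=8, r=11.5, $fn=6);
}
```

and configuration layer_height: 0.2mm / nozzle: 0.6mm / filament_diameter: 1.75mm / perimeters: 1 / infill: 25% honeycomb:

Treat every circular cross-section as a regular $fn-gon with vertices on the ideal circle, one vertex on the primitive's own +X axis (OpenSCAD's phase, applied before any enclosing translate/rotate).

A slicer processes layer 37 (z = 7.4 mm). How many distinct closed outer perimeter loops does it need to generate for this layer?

1

At z = 7.4 mm: the cylinder: section is a regular 6-gon, circumradius r=3; the cylinder at (4.5, -3.5) is not intersected at this z (z outside [7.5, 15.5]); Taking the first minus the rest: none of the subtracted shapes is present at this height, so the r=3 cylinder is unchanged — 1 connected region. The result has 1 disconnected region.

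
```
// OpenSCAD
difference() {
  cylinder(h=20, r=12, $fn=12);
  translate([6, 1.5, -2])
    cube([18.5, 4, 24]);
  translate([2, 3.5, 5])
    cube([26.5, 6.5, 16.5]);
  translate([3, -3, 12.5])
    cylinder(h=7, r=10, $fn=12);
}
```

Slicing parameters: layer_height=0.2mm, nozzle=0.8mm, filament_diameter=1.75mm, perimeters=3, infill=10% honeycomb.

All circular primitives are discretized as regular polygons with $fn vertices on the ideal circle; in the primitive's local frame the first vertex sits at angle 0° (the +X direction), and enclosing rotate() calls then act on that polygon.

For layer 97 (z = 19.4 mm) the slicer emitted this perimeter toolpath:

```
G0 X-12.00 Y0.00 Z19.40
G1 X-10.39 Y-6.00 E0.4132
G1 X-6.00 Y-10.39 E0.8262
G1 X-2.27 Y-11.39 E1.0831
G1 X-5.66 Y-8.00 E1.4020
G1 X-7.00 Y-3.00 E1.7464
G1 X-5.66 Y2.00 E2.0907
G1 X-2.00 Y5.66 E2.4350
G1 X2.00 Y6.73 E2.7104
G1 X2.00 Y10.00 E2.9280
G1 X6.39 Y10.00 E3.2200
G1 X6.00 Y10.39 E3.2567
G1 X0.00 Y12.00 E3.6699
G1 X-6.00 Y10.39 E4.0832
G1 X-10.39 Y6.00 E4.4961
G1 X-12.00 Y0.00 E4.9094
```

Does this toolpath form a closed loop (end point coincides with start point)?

yes

Start point (G0): (-12.00, 0.00). End point (last G1): the path returns to the start — closed.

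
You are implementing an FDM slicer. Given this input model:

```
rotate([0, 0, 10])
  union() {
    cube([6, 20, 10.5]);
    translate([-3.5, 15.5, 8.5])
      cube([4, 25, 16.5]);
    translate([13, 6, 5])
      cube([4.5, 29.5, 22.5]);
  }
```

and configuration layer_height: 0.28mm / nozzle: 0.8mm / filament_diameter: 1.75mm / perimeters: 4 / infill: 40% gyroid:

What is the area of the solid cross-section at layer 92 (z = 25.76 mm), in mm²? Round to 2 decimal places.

At z = 25.76 mm: the cube is not intersected at this z (z outside [0, 10.5]); the cube at (-3.5, 15.5) does not reach this height (z outside [8.5, 25]); the 4.5×29.5 cube at (13, 6) contributes its full rectangle (area 132.75 mm²); Combining (union): only the 4.5×29.5 cube at (13, 6) is present, so the union is just that shape — area = 132.75 mm²; (whole slice rotated 10° about Z — lengths, areas and connectivity unchanged). Overall, the cross-section is a single solid region. Net area = 132.75 mm².

132.75 mm²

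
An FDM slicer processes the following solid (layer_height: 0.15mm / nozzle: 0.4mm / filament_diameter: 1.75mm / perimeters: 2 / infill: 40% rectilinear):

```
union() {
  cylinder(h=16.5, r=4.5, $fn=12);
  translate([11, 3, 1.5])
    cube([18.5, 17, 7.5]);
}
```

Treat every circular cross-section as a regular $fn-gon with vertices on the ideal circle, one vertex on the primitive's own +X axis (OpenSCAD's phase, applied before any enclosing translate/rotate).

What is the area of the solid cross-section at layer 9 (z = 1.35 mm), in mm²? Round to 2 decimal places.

60.75 mm²

At z = 1.35 mm: the r=4.5 cylinder contributes a regular 12-gon of circumradius 4.5 (area = (12/2)·4.500²·sin(360°/12) = 60.75 mm²); the cube at (11, 3) is not intersected at this z (z outside [1.5, 9]); Combining (union): only the r=4.5 cylinder is present, so the union is just that shape — area = 60.75 mm². Overall, the cross-section is a single solid region. Net area = 60.75 mm².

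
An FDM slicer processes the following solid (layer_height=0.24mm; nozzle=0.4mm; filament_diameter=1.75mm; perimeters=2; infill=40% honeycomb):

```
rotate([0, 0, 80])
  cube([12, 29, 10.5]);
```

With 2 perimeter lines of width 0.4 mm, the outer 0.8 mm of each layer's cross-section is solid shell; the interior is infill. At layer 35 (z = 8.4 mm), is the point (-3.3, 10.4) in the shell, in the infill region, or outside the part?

infill

At z = 8.4 mm: the cube is present — its section is the full 12×29 rectangle; (rotated 80° about Z; rotation is an isometry so areas/perimeters/island counts are preserved). Overall, the cross-section is a single solid region. Undo the 80° rotation: the query point maps to (9.669, 5.056) in the un-rotated model frame. The nearest boundary edge runs (12.00, 0.00)→(12.00, 29.00); distance from the point to it = 2.33 mm. The point is inside the cross-section and 2.33 mm from the nearest boundary — more than the 0.8 mm shell width (2 × 0.4), so it's in the infill interior.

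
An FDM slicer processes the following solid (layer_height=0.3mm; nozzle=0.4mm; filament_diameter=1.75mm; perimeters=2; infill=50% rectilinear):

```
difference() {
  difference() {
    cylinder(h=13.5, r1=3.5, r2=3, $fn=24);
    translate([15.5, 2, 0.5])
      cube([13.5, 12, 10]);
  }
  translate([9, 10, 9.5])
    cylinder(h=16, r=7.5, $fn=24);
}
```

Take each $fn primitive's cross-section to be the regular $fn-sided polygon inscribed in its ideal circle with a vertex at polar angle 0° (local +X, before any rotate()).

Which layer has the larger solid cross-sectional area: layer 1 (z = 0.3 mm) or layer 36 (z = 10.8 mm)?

Layer 1 (z = 0.3): the cone contributes a regular 24-gon of circumradius 3.489 (interpolated between r1=3.5 and r2=3 at t=0.022) (area = (24/2)·3.489²·sin(360°/24) = 37.81 mm²); the cube at (15.5, 2) is not intersected at this z (z outside [0.5, 10.5]); After the difference (first − rest): none of the subtracted shapes is present at this height, so the cone is unchanged — area = 37.81 mm²; the cylinder at (9, 10) does not reach this height (z outside [9.5, 25.5]); After the difference (first − rest): none of the subtracted shapes is present at this height, so the result so far is unchanged — area = 37.81 mm². So its area = 37.81 mm². Layer 36 (z = 10.8): the cone: at t=0.800 of its height the radius interpolates to r₁+(r₂−r₁)t = 3.100, giving a regular 24-gon of that circumradius (area = (24/2)·3.100²·sin(360°/24) = 29.85 mm²); the cube at (15.5, 2) is absent (z outside [0.5, 10.5]); Taking the first minus the rest: none of the subtracted shapes is present at this height, so the cone is unchanged — area = 29.85 mm²; the r=7.5 cylinder at (9, 10) gives a regular 24-gon of circumradius 7.5 (constant along its height) (area = (24/2)·7.500²·sin(360°/24) = 174.70 mm²); Subtracting the remaining from the first: starting from the result so far (29.85 mm²), the r=7.5 cylinder at (9, 10) misses the remaining region (no effect) — area = 29.85 mm². So its area = 29.85 mm². Layer 1 is larger (37.81 vs 29.85 mm²).

layer 1 (z = 0.3 mm)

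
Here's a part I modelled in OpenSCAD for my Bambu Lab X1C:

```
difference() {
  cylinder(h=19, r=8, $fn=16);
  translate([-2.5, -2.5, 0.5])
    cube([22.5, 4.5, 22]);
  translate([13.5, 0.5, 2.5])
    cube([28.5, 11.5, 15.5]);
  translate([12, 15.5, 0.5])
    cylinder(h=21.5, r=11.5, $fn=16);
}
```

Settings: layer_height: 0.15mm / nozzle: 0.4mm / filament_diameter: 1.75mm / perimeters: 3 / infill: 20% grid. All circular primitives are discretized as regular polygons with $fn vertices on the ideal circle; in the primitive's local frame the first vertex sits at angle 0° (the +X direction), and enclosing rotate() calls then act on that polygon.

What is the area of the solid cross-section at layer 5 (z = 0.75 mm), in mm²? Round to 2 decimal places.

149.70 mm²

At z = 0.75 mm: the r=8 cylinder contributes a regular 16-gon of circumradius 8 (area = (16/2)·8.000²·sin(360°/16) = 195.93 mm²); the cube at (-2.5, -2.5) is present — its section is the full 22.5×4.5 rectangle (area 101.25 mm²); the cube at (13.5, 0.5) is not intersected at this z (z outside [2.5, 18]); the r=11.5 cylinder at (12, 15.5) gives a regular 16-gon of circumradius 11.5 (constant along its height) (area = (16/2)·11.500²·sin(360°/16) = 404.88 mm²); Subtracting the remaining from the first: starting from the r=8 cylinder (195.93 mm²), the 22.5×4.5 cube at (-2.5, -2.5) partially overlaps it — only the 46.23 mm² overlap (of its 101.25 mm²) is removed, clipping the outline; the r=11.5 cylinder at (12, 15.5) misses the remaining region (no effect) — area = 149.70 mm². Overall, the cross-section is a single solid region. Net area = 149.70 mm².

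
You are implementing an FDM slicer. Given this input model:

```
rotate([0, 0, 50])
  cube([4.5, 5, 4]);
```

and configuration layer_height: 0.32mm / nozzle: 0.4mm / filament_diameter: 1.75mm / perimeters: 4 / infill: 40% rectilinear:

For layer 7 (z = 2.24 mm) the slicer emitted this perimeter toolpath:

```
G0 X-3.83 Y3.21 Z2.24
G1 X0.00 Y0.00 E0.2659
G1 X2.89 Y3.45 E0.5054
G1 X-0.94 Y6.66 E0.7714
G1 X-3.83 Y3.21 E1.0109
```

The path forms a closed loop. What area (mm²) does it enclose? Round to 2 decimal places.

Apply the shoelace formula to the sequence of (X, Y) vertices; enclosed area = 22.49 mm².

22.49 mm²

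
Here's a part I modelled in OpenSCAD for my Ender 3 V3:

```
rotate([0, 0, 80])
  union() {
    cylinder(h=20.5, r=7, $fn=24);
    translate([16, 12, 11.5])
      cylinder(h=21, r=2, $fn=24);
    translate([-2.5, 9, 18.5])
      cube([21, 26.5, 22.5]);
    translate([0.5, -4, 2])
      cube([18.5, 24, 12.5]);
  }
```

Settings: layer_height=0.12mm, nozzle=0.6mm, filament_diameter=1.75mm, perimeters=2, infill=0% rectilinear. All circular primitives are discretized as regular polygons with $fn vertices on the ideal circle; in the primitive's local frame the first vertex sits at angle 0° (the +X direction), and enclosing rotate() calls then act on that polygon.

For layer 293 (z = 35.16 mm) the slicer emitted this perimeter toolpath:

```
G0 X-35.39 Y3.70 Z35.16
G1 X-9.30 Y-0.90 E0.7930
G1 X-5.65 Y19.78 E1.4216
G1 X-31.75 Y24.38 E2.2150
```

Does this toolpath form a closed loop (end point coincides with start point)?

Start point (G0): (-35.39, 3.70). End point (last G1): the path does not return to the start — open.

no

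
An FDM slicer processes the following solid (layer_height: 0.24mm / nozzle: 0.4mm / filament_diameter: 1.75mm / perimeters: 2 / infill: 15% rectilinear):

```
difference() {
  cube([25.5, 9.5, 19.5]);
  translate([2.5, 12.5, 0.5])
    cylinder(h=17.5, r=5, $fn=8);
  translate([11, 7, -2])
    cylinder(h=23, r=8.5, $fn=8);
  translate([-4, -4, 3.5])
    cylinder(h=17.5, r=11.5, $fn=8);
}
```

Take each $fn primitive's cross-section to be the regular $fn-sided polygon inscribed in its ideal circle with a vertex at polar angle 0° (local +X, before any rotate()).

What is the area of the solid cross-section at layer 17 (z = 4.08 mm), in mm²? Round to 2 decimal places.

At z = 4.08 mm: the cube is present — its section is the full 25.5×9.5 rectangle (area 242.25 mm²); the cylinder at (2.5, 12.5): section is a regular 8-gon, circumradius r=5 (area = (8/2)·5.000²·sin(360°/8) = 70.71 mm²); the r=8.5 cylinder at (11, 7) gives a regular 8-gon of circumradius 8.5 (constant along its height) (area = (8/2)·8.500²·sin(360°/8) = 204.35 mm²); the r=11.5 cylinder at (-4, -4) contributes a regular 8-gon of circumradius 11.5 (area = (8/2)·11.500²·sin(360°/8) = 374.06 mm²); After the difference (first − rest): starting from the 25.5×9.5 cube (242.25 mm²), the r=5 cylinder at (2.5, 12.5) partially overlaps it — only the 8.25 mm² overlap (of its 70.71 mm²) is removed, clipping the outline; the r=8.5 cylinder at (11, 7) partially overlaps it — only the 133.35 mm² overlap (of its 204.35 mm²) is removed, clipping the outline; the r=11.5 cylinder at (-4, -4) partially overlaps it — only the 22.65 mm² overlap (of its 374.06 mm²) is removed, clipping the outline — area = 78.01 mm². Overall, the cross-section has 3 separate islands. Net area = 78.01 mm².

78.01 mm²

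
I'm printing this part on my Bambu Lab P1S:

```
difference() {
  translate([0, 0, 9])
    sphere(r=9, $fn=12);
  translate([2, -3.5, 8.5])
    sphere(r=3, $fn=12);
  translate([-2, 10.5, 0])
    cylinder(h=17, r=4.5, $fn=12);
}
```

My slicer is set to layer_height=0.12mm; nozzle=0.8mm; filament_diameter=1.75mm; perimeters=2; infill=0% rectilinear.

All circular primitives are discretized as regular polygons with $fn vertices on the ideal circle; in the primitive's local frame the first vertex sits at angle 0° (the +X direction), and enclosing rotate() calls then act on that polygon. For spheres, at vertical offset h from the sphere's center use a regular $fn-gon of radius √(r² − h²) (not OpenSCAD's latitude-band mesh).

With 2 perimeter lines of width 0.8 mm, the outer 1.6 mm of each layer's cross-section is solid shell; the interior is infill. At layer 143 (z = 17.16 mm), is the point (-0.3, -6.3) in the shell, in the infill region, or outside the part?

outside

At z = 17.16 mm: the r=9 sphere slices to a regular 12-gon of circumradius 3.797 (√(r²−h²) with h=8.16 from center); the sphere at (2, -3.5) is not intersected at this z (|z−center|=8.660 > r=3); the cylinder at (-2, 10.5) is absent (z outside [0, 17]); Taking the first minus the rest: none of the subtracted shapes is present at this height, so the r=9 sphere is unchanged — 1 connected region. Overall, the cross-section is a single solid region. The nearest boundary edge runs (-1.90, -3.29)→(-0.00, -3.80); distance from the point to it = 2.52 mm. The point is not inside any of the regions above, so it lies outside the cross-section (2.52 mm from the nearest boundary).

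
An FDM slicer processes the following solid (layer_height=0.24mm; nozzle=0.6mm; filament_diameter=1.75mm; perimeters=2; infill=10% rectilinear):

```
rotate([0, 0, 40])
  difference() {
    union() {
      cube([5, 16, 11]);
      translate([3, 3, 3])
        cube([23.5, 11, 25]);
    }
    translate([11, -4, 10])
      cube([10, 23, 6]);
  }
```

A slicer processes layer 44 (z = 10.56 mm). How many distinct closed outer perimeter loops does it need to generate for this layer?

At z = 10.56 mm: the cube (footprint 5×16) is included at this height; the cube at (3, 3) (footprint 23.5×11) is included at this height; Taking the union: the regions partially overlap (shared area 22.00 mm²), so overlapping operands fuse into one piece — 1 connected region; the 10×23 cube at (11, -4) contributes its full rectangle; After the difference (first − rest): starting from the result so far, the 10×23 cube at (11, -4) partially overlaps it — only the 110.00 mm² overlap (of its 230.00 mm²) is removed, clipping the outline — 2 connected regions; (whole slice rotated 40° about Z — lengths, areas and connectivity unchanged). The result has 2 disconnected regions.

2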